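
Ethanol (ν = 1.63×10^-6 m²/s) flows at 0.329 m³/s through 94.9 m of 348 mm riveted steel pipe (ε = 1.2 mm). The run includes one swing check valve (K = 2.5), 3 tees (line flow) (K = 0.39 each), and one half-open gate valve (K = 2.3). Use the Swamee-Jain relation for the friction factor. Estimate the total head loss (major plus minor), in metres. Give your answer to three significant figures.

V = 4Q/(πD²) = 3.459 m/s; V²/2g = 0.6098 m
Re = 7.38×10^5, ε/D = 0.00345 → f = 0.02747 (Swamee-Jain)
Major: h_f = f(L/D)·V²/2g = 0.02747·272.7·0.6098 = 4.568 m
Minor: ΣK = 5.97; h_m = ΣK·V²/2g = 3.641 m
Total H_L = 4.568 + 3.641 = 8.209 m

H_L ≈ 8.21 m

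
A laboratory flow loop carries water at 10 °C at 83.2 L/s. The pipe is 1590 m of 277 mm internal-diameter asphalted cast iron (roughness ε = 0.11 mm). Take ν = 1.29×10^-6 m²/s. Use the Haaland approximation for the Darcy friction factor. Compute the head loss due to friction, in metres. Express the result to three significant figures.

h_f ≈ 9.74 m

V = 4Q/(πD²) = 4·0.0832/(π·0.277²) = 1.381 m/s
Re = VD/ν = 1.381·0.277/1.29×10^-6 = 2.96×10^5 → turbulent
ε/D = 0.11/277 = 3.97×10^-4
Haaland: f = 0.01747
h_f = f(L/D)V²/(2g) = 0.01747·(1590/0.277)·1.381²/(2·9.81) = 9.740 m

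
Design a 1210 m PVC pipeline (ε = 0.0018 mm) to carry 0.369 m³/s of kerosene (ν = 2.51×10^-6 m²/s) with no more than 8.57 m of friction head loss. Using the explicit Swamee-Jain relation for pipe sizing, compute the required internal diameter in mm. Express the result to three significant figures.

D ≈ 472 mm

Swamee-Jain (Type III): D = 0.66·[ε^1.25·(LQ²/(gh_f))^4.75 + ν·Q^9.4·(L/(gh_f))^5.2]^0.04
LQ²/(gh_f) = 1.960; L/(gh_f) = 14.39
Term 1 = ε^1.25·(…)^4.75 = 1.61×10^-6; Term 2 = ν·Q^9.4·(…)^5.2 = 2.25×10^-4
D = 0.66·(1.61×10^-6 + 2.25×10^-4)^0.04 = 0.4718 m = 472 mm
Check: V = 2.11 m/s, Re = 3.97×10^5, f = 0.01370, h_f = 7.98 m ≈ 8.57 m ✓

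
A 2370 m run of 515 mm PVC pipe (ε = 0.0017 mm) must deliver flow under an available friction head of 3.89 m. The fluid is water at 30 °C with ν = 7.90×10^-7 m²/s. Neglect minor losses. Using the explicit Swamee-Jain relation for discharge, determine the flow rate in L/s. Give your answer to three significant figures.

Swamee-Jain (Type II): Q = -0.965·√(gD⁵h_f/L)·ln[ε/(3.7D) + √(3.17ν²L/(gD³h_f))]
√(gD⁵h_f/L) = √(9.81·0.515⁵·3.89/2370) = 0.02415
ε/(3.7D) = 8.92×10^-7; √(3.17ν²L/(gD³h_f)) = 3.00×10^-5
Q = -0.965·0.02415·ln(3.088×10^-5) = 0.2420 m³/s
Check: V = 1.16 m/s, Re = 7.57×10^5, f = 0.01224, h_f = 3.88 m ≈ 3.89 m ✓

Q ≈ 242 L/s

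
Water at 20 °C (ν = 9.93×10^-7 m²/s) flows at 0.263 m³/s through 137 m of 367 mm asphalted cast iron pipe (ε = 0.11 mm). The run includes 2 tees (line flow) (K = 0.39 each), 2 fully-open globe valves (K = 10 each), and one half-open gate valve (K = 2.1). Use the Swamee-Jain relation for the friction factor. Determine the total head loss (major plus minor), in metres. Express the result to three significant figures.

H_L ≈ 9.07 m

V = 4Q/(πD²) = 2.486 m/s; V²/2g = 0.3150 m
Re = 9.19×10^5, ε/D = 3.00×10^-4 → f = 0.01581 (Swamee-Jain)
Major: h_f = f(L/D)·V²/2g = 0.01581·373.3·0.3150 = 1.860 m
Minor: ΣK = 22.9; h_m = ΣK·V²/2g = 7.208 m
Total H_L = 1.860 + 7.208 = 9.068 m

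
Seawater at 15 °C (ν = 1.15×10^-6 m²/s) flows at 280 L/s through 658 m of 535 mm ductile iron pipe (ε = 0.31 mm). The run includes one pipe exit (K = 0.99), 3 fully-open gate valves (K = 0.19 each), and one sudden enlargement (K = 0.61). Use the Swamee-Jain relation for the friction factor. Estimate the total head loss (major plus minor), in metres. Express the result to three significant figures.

V = 4Q/(πD²) = 1.246 m/s; V²/2g = 0.07907 m
Re = 5.79×10^5, ε/D = 5.79×10^-4 → f = 0.01814 (Swamee-Jain)
Major: h_f = f(L/D)·V²/2g = 0.01814·1230·0.07907 = 1.764 m
Minor: ΣK = 2.17; h_m = ΣK·V²/2g = 0.1716 m
Total H_L = 1.764 + 0.1716 = 1.936 m

H_L ≈ 1.94 m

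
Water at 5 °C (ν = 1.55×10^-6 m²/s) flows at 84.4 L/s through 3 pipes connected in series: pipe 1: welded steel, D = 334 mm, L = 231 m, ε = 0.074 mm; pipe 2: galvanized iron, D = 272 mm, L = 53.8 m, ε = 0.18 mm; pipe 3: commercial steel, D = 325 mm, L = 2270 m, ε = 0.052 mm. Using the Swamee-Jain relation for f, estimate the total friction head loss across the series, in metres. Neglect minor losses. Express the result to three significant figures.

H ≈ 7.13 m

Pipe 1: V = 0.9633 m/s, Re = 2.08×10^5, ε/D = 2.22×10^-4, f = 0.01720, h_1 = f(L/D)V²/2g = 0.5626 m
Pipe 2: V = 1.452 m/s, Re = 2.55×10^5, ε/D = 6.62×10^-4, f = 0.01940, h_2 = f(L/D)V²/2g = 0.4126 m
Pipe 3: V = 1.017 m/s, Re = 2.13×10^5, ε/D = 1.60×10^-4, f = 0.01670, h_3 = f(L/D)V²/2g = 6.152 m
Series → Q common, losses add: H = Σh = 7.127 m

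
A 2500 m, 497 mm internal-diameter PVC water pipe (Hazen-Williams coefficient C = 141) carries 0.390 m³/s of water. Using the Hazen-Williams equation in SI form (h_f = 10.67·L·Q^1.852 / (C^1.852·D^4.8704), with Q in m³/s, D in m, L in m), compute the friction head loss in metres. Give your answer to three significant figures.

h_f ≈ 14.7 m

h_f = 10.67·2500·0.390^1.852 / (141^1.852·0.497^4.8704) = 14.70 m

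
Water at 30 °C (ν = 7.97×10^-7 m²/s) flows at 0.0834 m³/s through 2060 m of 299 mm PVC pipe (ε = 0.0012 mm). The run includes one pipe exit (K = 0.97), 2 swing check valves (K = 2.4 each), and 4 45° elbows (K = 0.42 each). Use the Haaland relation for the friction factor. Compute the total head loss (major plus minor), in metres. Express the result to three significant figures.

H_L ≈ 7.16 m

V = 4Q/(πD²) = 1.188 m/s; V²/2g = 0.07191 m
Re = 4.46×10^5, ε/D = 4.01×10^-6 → f = 0.01338 (Haaland)
Major: h_f = f(L/D)·V²/2g = 0.01338·6890·0.07191 = 6.627 m
Minor: ΣK = 7.45; h_m = ΣK·V²/2g = 0.5357 m
Total H_L = 6.627 + 0.5357 = 7.163 m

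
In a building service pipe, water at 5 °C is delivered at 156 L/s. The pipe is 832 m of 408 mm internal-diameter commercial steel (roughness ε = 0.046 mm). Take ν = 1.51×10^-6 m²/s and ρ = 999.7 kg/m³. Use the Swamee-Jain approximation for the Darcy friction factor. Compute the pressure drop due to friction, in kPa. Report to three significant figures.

Δp ≈ 22.4 kPa

V = 4Q/(πD²) = 4·0.156/(π·0.408²) = 1.193 m/s
Re = VD/ν = 1.193·0.408/1.51×10^-6 = 3.22×10^5 → turbulent
ε/D = 0.046/408 = 1.13×10^-4
Swamee-Jain: f = 0.01541
h_f = f(L/D)V²/(2g) = 0.01541·(832/0.408)·1.193²/(2·9.81) = 2.280 m
Δp = ρg·h_f = 999.7·9.81·2.280 = 22.36 kPa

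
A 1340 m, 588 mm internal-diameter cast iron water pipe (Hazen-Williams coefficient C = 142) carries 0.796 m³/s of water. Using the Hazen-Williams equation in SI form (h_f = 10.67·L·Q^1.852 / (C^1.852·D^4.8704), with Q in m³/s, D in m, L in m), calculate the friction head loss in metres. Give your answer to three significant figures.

h_f = 10.67·1340·0.796^1.852 / (142^1.852·0.588^4.8704) = 12.85 m

h_f ≈ 12.9 m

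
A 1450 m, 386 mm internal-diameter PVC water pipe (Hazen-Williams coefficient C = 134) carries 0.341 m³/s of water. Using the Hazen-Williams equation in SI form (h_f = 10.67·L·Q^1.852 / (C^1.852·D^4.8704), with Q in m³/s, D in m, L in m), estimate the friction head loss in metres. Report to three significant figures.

h_f = 10.67·1450·0.341^1.852 / (134^1.852·0.386^4.8704) = 25.02 m

h_f ≈ 25.0 m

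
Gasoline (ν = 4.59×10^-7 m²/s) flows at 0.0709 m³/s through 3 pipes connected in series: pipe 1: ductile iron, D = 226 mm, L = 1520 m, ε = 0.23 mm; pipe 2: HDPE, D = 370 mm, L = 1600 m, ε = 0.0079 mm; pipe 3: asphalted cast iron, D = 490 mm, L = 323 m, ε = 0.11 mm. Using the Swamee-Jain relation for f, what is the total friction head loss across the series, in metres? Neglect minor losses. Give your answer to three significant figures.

Pipe 1: V = 1.767 m/s, Re = 8.70×10^5, ε/D = 0.00102, f = 0.02016, h_1 = f(L/D)V²/2g = 21.59 m
Pipe 2: V = 0.6594 m/s, Re = 5.32×10^5, ε/D = 2.14×10^-5, f = 0.01330, h_2 = f(L/D)V²/2g = 1.274 m
Pipe 3: V = 0.3760 m/s, Re = 4.01×10^5, ε/D = 2.24×10^-4, f = 0.01604, h_3 = f(L/D)V²/2g = 0.07616 m
Series → Q common, losses add: H = Σh = 22.94 m

H ≈ 22.9 m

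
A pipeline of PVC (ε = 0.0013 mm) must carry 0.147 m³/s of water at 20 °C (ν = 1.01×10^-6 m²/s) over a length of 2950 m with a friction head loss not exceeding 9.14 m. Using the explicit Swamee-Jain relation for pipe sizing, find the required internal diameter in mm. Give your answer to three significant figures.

Swamee-Jain (Type III): D = 0.66·[ε^1.25·(LQ²/(gh_f))^4.75 + ν·Q^9.4·(L/(gh_f))^5.2]^0.04
LQ²/(gh_f) = 0.7110; L/(gh_f) = 32.90
Term 1 = ε^1.25·(…)^4.75 = 8.68×10^-9; Term 2 = ν·Q^9.4·(…)^5.2 = 1.17×10^-6
D = 0.66·(8.68×10^-9 + 1.17×10^-6)^0.04 = 0.3822 m = 382 mm
Check: V = 1.28 m/s, Re = 4.85×10^5, f = 0.01322, h_f = 8.53 m ≈ 9.14 m ✓

D ≈ 382 mm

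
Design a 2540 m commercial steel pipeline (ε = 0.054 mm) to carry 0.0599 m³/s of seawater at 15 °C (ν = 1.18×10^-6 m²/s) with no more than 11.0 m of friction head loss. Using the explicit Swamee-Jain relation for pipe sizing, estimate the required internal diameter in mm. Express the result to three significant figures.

Swamee-Jain (Type III): D = 0.66·[ε^1.25·(LQ²/(gh_f))^4.75 + ν·Q^9.4·(L/(gh_f))^5.2]^0.04
LQ²/(gh_f) = 0.08446; L/(gh_f) = 23.54
Term 1 = ε^1.25·(…)^4.75 = 3.69×10^-11; Term 2 = ν·Q^9.4·(…)^5.2 = 5.16×10^-11
D = 0.66·(3.69×10^-11 + 5.16×10^-11)^0.04 = 0.2615 m = 261 mm
Check: V = 1.12 m/s, Re = 2.47×10^5, f = 0.01673, h_f = 10.3 m ≈ 11.0 m ✓

D ≈ 261 mm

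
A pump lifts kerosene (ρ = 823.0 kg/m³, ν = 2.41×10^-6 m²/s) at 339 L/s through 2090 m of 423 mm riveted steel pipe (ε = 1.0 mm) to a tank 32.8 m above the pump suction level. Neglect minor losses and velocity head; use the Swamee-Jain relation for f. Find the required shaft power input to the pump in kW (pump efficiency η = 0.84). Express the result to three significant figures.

P_shaft ≈ 226 kW

V = 4Q/(πD²) = 2.412 m/s; Re = 4.23×10^5; ε/D = 0.00236; f = 0.02500
h_f = f(L/D)V²/2g = 36.64 m
Total head H = z + h_f = 32.8 + 36.64 = 69.44 m
P_hyd = ρgQH = 823.0·9.81·0.339·69.44 = 190.1 kW
P_shaft = P_hyd/η = 190.1/0.84 = 226.3 kW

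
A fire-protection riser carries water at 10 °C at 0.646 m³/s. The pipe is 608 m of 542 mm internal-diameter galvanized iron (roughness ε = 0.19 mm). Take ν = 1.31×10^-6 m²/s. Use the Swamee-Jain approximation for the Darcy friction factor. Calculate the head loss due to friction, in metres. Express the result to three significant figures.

V = 4Q/(πD²) = 4·0.646/(π·0.542²) = 2.800 m/s
Re = VD/ν = 2.800·0.542/1.31×10^-6 = 1.16×10^6 → turbulent
ε/D = 0.19/542 = 3.51×10^-4
Swamee-Jain: f = 0.01610
h_f = f(L/D)V²/(2g) = 0.01610·(608/0.542)·2.800²/(2·9.81) = 7.218 m

h_f ≈ 7.22 m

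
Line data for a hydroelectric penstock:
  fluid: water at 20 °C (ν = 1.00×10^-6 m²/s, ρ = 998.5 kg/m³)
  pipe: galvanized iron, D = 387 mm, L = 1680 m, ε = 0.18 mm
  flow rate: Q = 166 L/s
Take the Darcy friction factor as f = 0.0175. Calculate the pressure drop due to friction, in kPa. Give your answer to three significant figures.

V = 4Q/(πD²) = 4·0.166/(π·0.387²) = 1.411 m/s
h_f = f(L/D)V²/(2g) = 0.01750·(1680/0.387)·1.411²/(2·9.81) = 7.711 m
Δp = ρg·h_f = 998.5·9.81·7.711 = 75.53 kPa

Δp ≈ 75.5 kPa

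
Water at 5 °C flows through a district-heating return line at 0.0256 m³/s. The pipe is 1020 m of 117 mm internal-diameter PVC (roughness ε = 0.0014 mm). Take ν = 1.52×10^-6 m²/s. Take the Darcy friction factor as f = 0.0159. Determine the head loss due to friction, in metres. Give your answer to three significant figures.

V = 4Q/(πD²) = 4·0.0256/(π·0.117²) = 2.381 m/s
h_f = f(L/D)V²/(2g) = 0.01590·(1020/0.117)·2.381²/(2·9.81) = 40.06 m

h_f ≈ 40.1 m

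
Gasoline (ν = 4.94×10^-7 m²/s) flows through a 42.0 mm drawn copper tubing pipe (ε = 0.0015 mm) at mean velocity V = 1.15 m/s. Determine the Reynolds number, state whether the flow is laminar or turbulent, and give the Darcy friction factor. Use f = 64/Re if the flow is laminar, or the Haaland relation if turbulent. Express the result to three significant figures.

Re = VD/ν = 1.150·0.0420/4.94×10^-7 = 9.78×10^4
Re > 4000 → turbulent; ε/D = 3.57×10^-5
Haaland: f = 0.01805

Re ≈ 9.78×10^4; turbulent; f ≈ 0.0181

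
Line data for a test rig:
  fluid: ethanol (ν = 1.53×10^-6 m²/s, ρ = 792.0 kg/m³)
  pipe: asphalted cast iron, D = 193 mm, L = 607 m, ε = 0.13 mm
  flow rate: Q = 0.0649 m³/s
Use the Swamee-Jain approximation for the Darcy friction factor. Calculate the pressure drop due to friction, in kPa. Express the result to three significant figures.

V = 4Q/(πD²) = 4·0.0649/(π·0.193²) = 2.218 m/s
Re = VD/ν = 2.218·0.193/1.53×10^-6 = 2.80×10^5 → turbulent
ε/D = 0.13/193 = 6.74×10^-4
Swamee-Jain: f = 0.01934
h_f = f(L/D)V²/(2g) = 0.01934·(607/0.193)·2.218²/(2·9.81) = 15.26 m
Δp = ρg·h_f = 792.0·9.81·15.26 = 118.5 kPa

Δp ≈ 119 kPa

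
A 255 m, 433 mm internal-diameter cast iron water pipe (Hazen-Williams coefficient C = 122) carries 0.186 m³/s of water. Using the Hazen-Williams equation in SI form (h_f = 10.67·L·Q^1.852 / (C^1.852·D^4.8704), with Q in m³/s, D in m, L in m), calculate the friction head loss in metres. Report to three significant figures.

h_f = 10.67·255·0.186^1.852 / (122^1.852·0.433^4.8704) = 0.9735 m

h_f ≈ 0.974 m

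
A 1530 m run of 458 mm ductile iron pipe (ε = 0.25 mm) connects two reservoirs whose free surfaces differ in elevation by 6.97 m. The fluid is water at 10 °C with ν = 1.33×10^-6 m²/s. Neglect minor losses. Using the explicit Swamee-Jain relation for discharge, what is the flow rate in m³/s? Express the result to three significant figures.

Q ≈ 0.249 m³/s

Swamee-Jain (Type II): Q = -0.965·√(gD⁵h_f/L)·ln[ε/(3.7D) + √(3.17ν²L/(gD³h_f))]
√(gD⁵h_f/L) = √(9.81·0.458⁵·6.97/1530) = 0.03001
ε/(3.7D) = 1.48×10^-4; √(3.17ν²L/(gD³h_f)) = 3.61×10^-5
Q = -0.965·0.03001·ln(1.837×10^-4) = 0.2491 m³/s
Check: V = 1.51 m/s, Re = 5.21×10^5, f = 0.01802, h_f = 7.02 m ≈ 6.97 m ✓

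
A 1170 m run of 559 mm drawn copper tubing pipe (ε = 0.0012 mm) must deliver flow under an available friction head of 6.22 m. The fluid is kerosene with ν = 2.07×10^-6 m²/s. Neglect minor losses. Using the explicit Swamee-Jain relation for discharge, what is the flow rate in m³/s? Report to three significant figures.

Swamee-Jain (Type II): Q = -0.965·√(gD⁵h_f/L)·ln[ε/(3.7D) + √(3.17ν²L/(gD³h_f))]
√(gD⁵h_f/L) = √(9.81·0.559⁵·6.22/1170) = 0.05335
ε/(3.7D) = 5.80×10^-7; √(3.17ν²L/(gD³h_f)) = 3.86×10^-5
Q = -0.965·0.05335·ln(3.919×10^-5) = 0.5224 m³/s
Check: V = 2.13 m/s, Re = 5.75×10^5, f = 0.01281, h_f = 6.19 m ≈ 6.22 m ✓

Q ≈ 0.522 m³/s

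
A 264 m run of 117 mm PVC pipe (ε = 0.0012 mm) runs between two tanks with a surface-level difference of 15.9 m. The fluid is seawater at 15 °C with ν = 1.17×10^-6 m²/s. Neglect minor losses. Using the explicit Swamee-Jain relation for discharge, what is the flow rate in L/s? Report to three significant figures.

Swamee-Jain (Type II): Q = -0.965·√(gD⁵h_f/L)·ln[ε/(3.7D) + √(3.17ν²L/(gD³h_f))]
√(gD⁵h_f/L) = √(9.81·0.117⁵·15.9/264) = 0.003599
ε/(3.7D) = 2.77×10^-6; √(3.17ν²L/(gD³h_f)) = 6.77×10^-5
Q = -0.965·0.003599·ln(7.049×10^-5) = 0.03320 m³/s
Check: V = 3.09 m/s, Re = 3.09×10^5, f = 0.01442, h_f = 15.8 m ≈ 15.9 m ✓

Q ≈ 33.2 L/s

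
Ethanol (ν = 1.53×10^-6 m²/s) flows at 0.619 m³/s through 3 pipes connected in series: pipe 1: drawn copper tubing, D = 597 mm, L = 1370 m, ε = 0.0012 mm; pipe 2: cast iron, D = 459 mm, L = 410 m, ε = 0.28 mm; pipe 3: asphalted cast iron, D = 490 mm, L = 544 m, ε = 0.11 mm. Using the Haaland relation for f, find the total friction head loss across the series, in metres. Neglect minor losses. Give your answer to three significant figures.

Pipe 1: V = 2.211 m/s, Re = 8.63×10^5, ε/D = 2.01×10^-6, f = 0.01191, h_1 = f(L/D)V²/2g = 6.811 m
Pipe 2: V = 3.741 m/s, Re = 1.12×10^6, ε/D = 6.10×10^-4, f = 0.01785, h_2 = f(L/D)V²/2g = 11.37 m
Pipe 3: V = 3.283 m/s, Re = 1.05×10^6, ε/D = 2.24×10^-4, f = 0.01483, h_3 = f(L/D)V²/2g = 9.042 m
Series → Q common, losses add: H = Σh = 27.22 m

H ≈ 27.2 m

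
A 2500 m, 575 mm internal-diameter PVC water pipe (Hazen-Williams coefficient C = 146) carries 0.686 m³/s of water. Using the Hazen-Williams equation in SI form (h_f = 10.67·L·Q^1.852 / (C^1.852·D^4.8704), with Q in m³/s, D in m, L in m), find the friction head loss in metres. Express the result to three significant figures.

h_f ≈ 19.3 m

h_f = 10.67·2500·0.686^1.852 / (146^1.852·0.575^4.8704) = 19.28 m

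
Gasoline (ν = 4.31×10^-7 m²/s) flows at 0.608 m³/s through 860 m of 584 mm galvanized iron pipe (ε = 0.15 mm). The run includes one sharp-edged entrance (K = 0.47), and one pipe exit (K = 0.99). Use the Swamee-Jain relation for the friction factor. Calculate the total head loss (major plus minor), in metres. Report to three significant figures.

H_L ≈ 6.11 m

V = 4Q/(πD²) = 2.270 m/s; V²/2g = 0.2626 m
Re = 3.08×10^6, ε/D = 2.57×10^-4 → f = 0.01480 (Swamee-Jain)
Major: h_f = f(L/D)·V²/2g = 0.01480·1473·0.2626 = 5.725 m
Minor: ΣK = 1.46; h_m = ΣK·V²/2g = 0.3834 m
Total H_L = 5.725 + 0.3834 = 6.108 m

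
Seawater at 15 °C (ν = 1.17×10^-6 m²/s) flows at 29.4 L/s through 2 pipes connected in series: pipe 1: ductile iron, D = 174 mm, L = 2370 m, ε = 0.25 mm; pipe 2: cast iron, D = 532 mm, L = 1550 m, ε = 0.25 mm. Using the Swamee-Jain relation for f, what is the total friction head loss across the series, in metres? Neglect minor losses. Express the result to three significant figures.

Pipe 1: V = 1.236 m/s, Re = 1.84×10^5, ε/D = 0.00144, f = 0.02286, h_1 = f(L/D)V²/2g = 24.26 m
Pipe 2: V = 0.1323 m/s, Re = 6.01×10^4, ε/D = 4.70×10^-4, f = 0.02184, h_2 = f(L/D)V²/2g = 0.05674 m
Series → Q common, losses add: H = Σh = 24.32 m

H ≈ 24.3 m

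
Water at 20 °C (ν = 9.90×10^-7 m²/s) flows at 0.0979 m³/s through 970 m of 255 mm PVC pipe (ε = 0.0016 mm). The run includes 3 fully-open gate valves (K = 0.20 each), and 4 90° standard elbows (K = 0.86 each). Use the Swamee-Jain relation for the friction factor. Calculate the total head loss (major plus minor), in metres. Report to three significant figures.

V = 4Q/(πD²) = 1.917 m/s; V²/2g = 0.1873 m
Re = 4.94×10^5, ε/D = 6.27×10^-6 → f = 0.01322 (Swamee-Jain)
Major: h_f = f(L/D)·V²/2g = 0.01322·3804·0.1873 = 9.419 m
Minor: ΣK = 4.04; h_m = ΣK·V²/2g = 0.7567 m
Total H_L = 9.419 + 0.7567 = 10.18 m

H_L ≈ 10.2 m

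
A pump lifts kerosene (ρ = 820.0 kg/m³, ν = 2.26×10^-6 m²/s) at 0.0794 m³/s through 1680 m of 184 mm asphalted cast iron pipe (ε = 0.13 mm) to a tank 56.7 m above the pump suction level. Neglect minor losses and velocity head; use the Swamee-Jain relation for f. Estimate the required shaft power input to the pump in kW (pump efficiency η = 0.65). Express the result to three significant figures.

V = 4Q/(πD²) = 2.986 m/s; Re = 2.43×10^5; ε/D = 7.07×10^-4; f = 0.01968
h_f = f(L/D)V²/2g = 81.64 m
Total head H = z + h_f = 56.7 + 81.64 = 138.3 m
P_hyd = ρgQH = 820.0·9.81·0.0794·138.3 = 88.36 kW
P_shaft = P_hyd/η = 88.36/0.65 = 135.9 kW

P_shaft ≈ 136 kW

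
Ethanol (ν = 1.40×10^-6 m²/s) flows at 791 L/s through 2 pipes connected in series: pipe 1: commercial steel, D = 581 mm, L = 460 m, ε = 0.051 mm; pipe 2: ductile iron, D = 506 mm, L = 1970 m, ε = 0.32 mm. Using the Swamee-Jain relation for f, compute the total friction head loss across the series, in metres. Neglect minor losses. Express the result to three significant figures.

Pipe 1: V = 2.984 m/s, Re = 1.24×10^6, ε/D = 8.78×10^-5, f = 0.01309, h_1 = f(L/D)V²/2g = 4.701 m
Pipe 2: V = 3.934 m/s, Re = 1.42×10^6, ε/D = 6.32×10^-4, f = 0.01800, h_2 = f(L/D)V²/2g = 55.26 m
Series → Q common, losses add: H = Σh = 59.97 m

H ≈ 60.0 m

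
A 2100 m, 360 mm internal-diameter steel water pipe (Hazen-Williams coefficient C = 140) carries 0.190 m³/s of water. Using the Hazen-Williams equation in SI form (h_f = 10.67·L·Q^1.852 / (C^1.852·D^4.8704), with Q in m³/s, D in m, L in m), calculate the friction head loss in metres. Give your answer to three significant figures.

h_f = 10.67·2100·0.190^1.852 / (140^1.852·0.360^4.8704) = 15.89 m

h_f ≈ 15.9 m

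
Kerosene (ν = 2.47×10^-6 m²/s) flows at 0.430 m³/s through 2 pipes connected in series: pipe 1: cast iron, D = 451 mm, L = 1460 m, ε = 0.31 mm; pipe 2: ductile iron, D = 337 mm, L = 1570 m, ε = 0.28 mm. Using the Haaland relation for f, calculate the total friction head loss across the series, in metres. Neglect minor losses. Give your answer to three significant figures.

Pipe 1: V = 2.692 m/s, Re = 4.91×10^5, ε/D = 6.87×10^-4, f = 0.01868, h_1 = f(L/D)V²/2g = 22.34 m
Pipe 2: V = 4.821 m/s, Re = 6.58×10^5, ε/D = 8.31×10^-4, f = 0.01927, h_2 = f(L/D)V²/2g = 106.4 m
Series → Q common, losses add: H = Σh = 128.7 m

H ≈ 129 m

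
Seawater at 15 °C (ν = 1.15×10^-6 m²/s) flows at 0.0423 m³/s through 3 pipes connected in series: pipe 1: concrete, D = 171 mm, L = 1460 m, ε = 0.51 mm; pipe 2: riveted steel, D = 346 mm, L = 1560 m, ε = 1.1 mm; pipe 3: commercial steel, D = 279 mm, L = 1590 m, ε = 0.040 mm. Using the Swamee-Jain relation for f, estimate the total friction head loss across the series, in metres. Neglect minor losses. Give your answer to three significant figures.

H ≈ 43.2 m

Pipe 1: V = 1.842 m/s, Re = 2.74×10^5, ε/D = 0.00298, f = 0.02677, h_1 = f(L/D)V²/2g = 39.52 m
Pipe 2: V = 0.4499 m/s, Re = 1.35×10^5, ε/D = 0.00318, f = 0.02776, h_2 = f(L/D)V²/2g = 1.291 m
Pipe 3: V = 0.6919 m/s, Re = 1.68×10^5, ε/D = 1.43×10^-4, f = 0.01716, h_3 = f(L/D)V²/2g = 2.387 m
Series → Q common, losses add: H = Σh = 43.20 m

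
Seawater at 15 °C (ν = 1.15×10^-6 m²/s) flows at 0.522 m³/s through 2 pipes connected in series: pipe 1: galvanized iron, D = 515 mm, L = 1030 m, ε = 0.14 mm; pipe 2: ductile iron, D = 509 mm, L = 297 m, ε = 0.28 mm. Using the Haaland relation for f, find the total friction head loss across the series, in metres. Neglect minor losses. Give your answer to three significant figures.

Pipe 1: V = 2.506 m/s, Re = 1.12×10^6, ε/D = 2.72×10^-4, f = 0.01527, h_1 = f(L/D)V²/2g = 9.775 m
Pipe 2: V = 2.565 m/s, Re = 1.14×10^6, ε/D = 5.50×10^-4, f = 0.01746, h_2 = f(L/D)V²/2g = 3.417 m
Series → Q common, losses add: H = Σh = 13.19 m

H ≈ 13.2 m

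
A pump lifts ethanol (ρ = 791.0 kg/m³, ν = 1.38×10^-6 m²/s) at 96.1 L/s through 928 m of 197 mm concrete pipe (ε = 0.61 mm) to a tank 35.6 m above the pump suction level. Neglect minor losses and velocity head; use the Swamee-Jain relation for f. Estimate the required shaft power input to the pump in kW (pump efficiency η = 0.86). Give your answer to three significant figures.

P_shaft ≈ 86.4 kW

V = 4Q/(πD²) = 3.153 m/s; Re = 4.50×10^5; ε/D = 0.00310; f = 0.02681
h_f = f(L/D)V²/2g = 63.99 m
Total head H = z + h_f = 35.6 + 63.99 = 99.59 m
P_hyd = ρgQH = 791.0·9.81·0.0961·99.59 = 74.26 kW
P_shaft = P_hyd/η = 74.26/0.86 = 86.35 kW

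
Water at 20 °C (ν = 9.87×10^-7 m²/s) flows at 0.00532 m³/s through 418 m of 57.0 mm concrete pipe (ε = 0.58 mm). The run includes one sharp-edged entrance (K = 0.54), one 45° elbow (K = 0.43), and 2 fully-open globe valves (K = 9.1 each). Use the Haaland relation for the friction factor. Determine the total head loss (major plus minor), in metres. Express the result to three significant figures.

H_L ≈ 67.1 m

V = 4Q/(πD²) = 2.085 m/s; V²/2g = 0.2215 m
Re = 1.20×10^5, ε/D = 0.0102 → f = 0.03866 (Haaland)
Major: h_f = f(L/D)·V²/2g = 0.03866·7333·0.2215 = 62.81 m
Minor: ΣK = 19.2; h_m = ΣK·V²/2g = 4.247 m
Total H_L = 62.81 + 4.247 = 67.06 m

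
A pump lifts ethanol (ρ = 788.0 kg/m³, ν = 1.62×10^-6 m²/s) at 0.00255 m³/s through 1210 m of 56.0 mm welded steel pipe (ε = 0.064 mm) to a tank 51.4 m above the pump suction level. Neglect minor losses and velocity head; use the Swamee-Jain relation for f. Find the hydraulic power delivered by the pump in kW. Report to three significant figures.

P_hyd ≈ 1.61 kW

V = 4Q/(πD²) = 1.035 m/s; Re = 3.58×10^4; ε/D = 0.00114; f = 0.02576
h_f = f(L/D)V²/2g = 30.40 m
Total head H = z + h_f = 51.4 + 30.40 = 81.80 m
P_hyd = ρgQH = 788.0·9.81·0.00255·81.80 = 1.613 kW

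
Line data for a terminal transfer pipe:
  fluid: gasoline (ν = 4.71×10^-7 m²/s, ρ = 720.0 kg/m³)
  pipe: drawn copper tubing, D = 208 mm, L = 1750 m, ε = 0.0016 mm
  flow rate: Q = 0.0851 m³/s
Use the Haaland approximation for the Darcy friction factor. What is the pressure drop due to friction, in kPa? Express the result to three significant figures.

Δp ≈ 219 kPa

V = 4Q/(πD²) = 4·0.0851/(π·0.208²) = 2.504 m/s
Re = VD/ν = 2.504·0.208/4.71×10^-7 = 1.11×10^6 → turbulent
ε/D = 0.0016/208 = 7.69×10^-6
Haaland: f = 0.01154
h_f = f(L/D)V²/(2g) = 0.01154·(1750/0.208)·2.504²/(2·9.81) = 31.04 m
Δp = ρg·h_f = 720.0·9.81·31.04 = 219.2 kPa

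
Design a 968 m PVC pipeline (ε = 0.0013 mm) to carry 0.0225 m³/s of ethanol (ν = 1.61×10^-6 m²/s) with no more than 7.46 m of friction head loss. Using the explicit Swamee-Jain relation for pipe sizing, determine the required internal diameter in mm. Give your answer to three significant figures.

D ≈ 159 mm

Swamee-Jain (Type III): D = 0.66·[ε^1.25·(LQ²/(gh_f))^4.75 + ν·Q^9.4·(L/(gh_f))^5.2]^0.04
LQ²/(gh_f) = 0.006696; L/(gh_f) = 13.23
Term 1 = ε^1.25·(…)^4.75 = 2.07×10^-18; Term 2 = ν·Q^9.4·(…)^5.2 = 3.54×10^-16
D = 0.66·(2.07×10^-18 + 3.54×10^-16)^0.04 = 0.1591 m = 159 mm
Check: V = 1.13 m/s, Re = 1.12×10^5, f = 0.01751, h_f = 6.96 m ≈ 7.46 m ✓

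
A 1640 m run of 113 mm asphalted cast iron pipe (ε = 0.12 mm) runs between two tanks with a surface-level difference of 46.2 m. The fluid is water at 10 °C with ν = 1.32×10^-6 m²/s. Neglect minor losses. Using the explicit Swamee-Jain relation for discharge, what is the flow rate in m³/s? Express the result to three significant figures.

Q ≈ 0.0170 m³/s

Swamee-Jain (Type II): Q = -0.965·√(gD⁵h_f/L)·ln[ε/(3.7D) + √(3.17ν²L/(gD³h_f))]
√(gD⁵h_f/L) = √(9.81·0.113⁵·46.2/1640) = 0.002256
ε/(3.7D) = 2.87×10^-4; √(3.17ν²L/(gD³h_f)) = 1.18×10^-4
Q = -0.965·0.002256·ln(4.047×10^-4) = 0.01701 m³/s
Check: V = 1.70 m/s, Re = 1.45×10^5, f = 0.02188, h_f = 46.6 m ≈ 46.2 m ✓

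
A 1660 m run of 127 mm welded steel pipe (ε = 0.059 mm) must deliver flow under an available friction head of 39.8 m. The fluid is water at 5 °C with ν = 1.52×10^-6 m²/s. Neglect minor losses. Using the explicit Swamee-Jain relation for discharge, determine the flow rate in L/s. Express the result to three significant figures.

Q ≈ 22.3 L/s

Swamee-Jain (Type II): Q = -0.965·√(gD⁵h_f/L)·ln[ε/(3.7D) + √(3.17ν²L/(gD³h_f))]
√(gD⁵h_f/L) = √(9.81·0.127⁵·39.8/1660) = 0.002788
ε/(3.7D) = 1.26×10^-4; √(3.17ν²L/(gD³h_f)) = 1.23×10^-4
Q = -0.965·0.002788·ln(2.489×10^-4) = 0.02232 m³/s
Check: V = 1.76 m/s, Re = 1.47×10^5, f = 0.01934, h_f = 40.0 m ≈ 39.8 m ✓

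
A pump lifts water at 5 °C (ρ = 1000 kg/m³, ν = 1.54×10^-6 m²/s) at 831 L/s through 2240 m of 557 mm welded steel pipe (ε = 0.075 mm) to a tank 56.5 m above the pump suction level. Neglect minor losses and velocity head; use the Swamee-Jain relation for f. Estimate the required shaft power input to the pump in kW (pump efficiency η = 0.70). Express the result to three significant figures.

V = 4Q/(πD²) = 3.410 m/s; Re = 1.23×10^6; ε/D = 1.35×10^-4; f = 0.01379
h_f = f(L/D)V²/2g = 32.88 m
Total head H = z + h_f = 56.5 + 32.88 = 89.38 m
P_hyd = ρgQH = 1000·9.81·0.831·89.38 = 728.7 kW
P_shaft = P_hyd/η = 728.7/0.70 = 1041 kW

P_shaft ≈ 1040 kW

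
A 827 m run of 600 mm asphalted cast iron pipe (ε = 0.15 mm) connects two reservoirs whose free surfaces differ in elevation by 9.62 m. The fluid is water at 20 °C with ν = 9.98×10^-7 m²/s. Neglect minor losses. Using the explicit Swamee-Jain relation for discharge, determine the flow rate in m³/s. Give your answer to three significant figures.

Q ≈ 0.859 m³/s

Swamee-Jain (Type II): Q = -0.965·√(gD⁵h_f/L)·ln[ε/(3.7D) + √(3.17ν²L/(gD³h_f))]
√(gD⁵h_f/L) = √(9.81·0.600⁵·9.62/827) = 0.09420
ε/(3.7D) = 6.76×10^-5; √(3.17ν²L/(gD³h_f)) = 1.13×10^-5
Q = -0.965·0.09420·ln(7.889×10^-5) = 0.8588 m³/s
Check: V = 3.04 m/s, Re = 1.83×10^6, f = 0.01493, h_f = 9.68 m ≈ 9.62 m ✓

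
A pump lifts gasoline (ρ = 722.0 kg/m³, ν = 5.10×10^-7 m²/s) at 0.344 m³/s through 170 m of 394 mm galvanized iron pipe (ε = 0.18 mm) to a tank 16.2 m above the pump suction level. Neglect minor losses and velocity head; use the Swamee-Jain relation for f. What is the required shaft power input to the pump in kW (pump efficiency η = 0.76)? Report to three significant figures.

P_shaft ≈ 61.3 kW

V = 4Q/(πD²) = 2.821 m/s; Re = 2.18×10^6; ε/D = 4.57×10^-4; f = 0.01669
h_f = f(L/D)V²/2g = 2.922 m
Total head H = z + h_f = 16.2 + 2.922 = 19.12 m
P_hyd = ρgQH = 722.0·9.81·0.344·19.12 = 46.59 kW
P_shaft = P_hyd/η = 46.59/0.76 = 61.30 kW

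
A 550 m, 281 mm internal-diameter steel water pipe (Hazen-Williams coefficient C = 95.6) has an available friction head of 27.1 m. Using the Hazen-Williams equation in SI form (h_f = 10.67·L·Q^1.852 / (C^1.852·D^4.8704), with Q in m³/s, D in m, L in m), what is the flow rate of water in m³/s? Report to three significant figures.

Rearranging: Q = [h_f·C^1.852·D^4.8704 / (10.67·L)]^(1/1.852)
Q = [27.1·95.6^1.852·0.281^4.8704 / (10.67·550)]^0.540 = 0.1860 m³/s

Q ≈ 0.186 m³/s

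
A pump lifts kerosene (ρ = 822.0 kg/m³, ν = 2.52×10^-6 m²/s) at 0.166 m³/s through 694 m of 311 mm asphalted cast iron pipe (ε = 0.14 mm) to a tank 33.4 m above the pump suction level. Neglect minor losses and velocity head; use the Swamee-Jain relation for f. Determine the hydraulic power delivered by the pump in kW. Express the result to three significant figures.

V = 4Q/(πD²) = 2.185 m/s; Re = 2.70×10^5; ε/D = 4.50×10^-4; f = 0.01819
h_f = f(L/D)V²/2g = 9.877 m
Total head H = z + h_f = 33.4 + 9.877 = 43.28 m
P_hyd = ρgQH = 822.0·9.81·0.166·43.28 = 57.93 kW

P_hyd ≈ 57.9 kW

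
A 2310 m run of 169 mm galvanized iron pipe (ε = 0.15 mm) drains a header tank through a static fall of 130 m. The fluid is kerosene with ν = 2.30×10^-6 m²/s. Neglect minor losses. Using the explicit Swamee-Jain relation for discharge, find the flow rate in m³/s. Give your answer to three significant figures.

Swamee-Jain (Type II): Q = -0.965·√(gD⁵h_f/L)·ln[ε/(3.7D) + √(3.17ν²L/(gD³h_f))]
√(gD⁵h_f/L) = √(9.81·0.169⁵·130/2310) = 0.008724
ε/(3.7D) = 2.40×10^-4; √(3.17ν²L/(gD³h_f)) = 7.93×10^-5
Q = -0.965·0.008724·ln(3.192×10^-4) = 0.06777 m³/s
Check: V = 3.02 m/s, Re = 2.22×10^5, f = 0.02060, h_f = 131 m ≈ 130 m ✓

Q ≈ 0.0678 m³/s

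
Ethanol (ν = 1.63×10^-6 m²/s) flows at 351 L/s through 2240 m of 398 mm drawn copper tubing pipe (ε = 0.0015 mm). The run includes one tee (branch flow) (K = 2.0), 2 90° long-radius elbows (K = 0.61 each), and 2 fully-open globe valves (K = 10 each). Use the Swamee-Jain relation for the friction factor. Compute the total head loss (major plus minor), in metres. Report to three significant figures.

V = 4Q/(πD²) = 2.821 m/s; V²/2g = 0.4057 m
Re = 6.89×10^5, ε/D = 3.77×10^-6 → f = 0.01245 (Swamee-Jain)
Major: h_f = f(L/D)·V²/2g = 0.01245·5628·0.4057 = 28.42 m
Minor: ΣK = 23.2; h_m = ΣK·V²/2g = 9.420 m
Total H_L = 28.42 + 9.420 = 37.84 m

H_L ≈ 37.8 m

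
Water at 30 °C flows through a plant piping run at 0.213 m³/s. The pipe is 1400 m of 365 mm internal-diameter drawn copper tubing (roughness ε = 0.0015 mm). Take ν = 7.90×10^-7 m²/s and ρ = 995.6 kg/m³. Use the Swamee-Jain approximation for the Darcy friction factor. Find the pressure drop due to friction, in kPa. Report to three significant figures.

V = 4Q/(πD²) = 4·0.213/(π·0.365²) = 2.036 m/s
Re = VD/ν = 2.036·0.365/7.90×10^-7 = 9.41×10^5 → turbulent
ε/D = 0.0015/365 = 4.11×10^-6
Swamee-Jain: f = 0.01183
h_f = f(L/D)V²/(2g) = 0.01183·(1400/0.365)·2.036²/(2·9.81) = 9.581 m
Δp = ρg·h_f = 995.6·9.81·9.581 = 93.58 kPa

Δp ≈ 93.6 kPa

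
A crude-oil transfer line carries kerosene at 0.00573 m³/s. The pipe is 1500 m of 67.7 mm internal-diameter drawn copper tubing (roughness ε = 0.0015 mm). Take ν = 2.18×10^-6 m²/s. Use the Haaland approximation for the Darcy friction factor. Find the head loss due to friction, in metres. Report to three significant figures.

V = 4Q/(πD²) = 4·0.00573/(π·0.0677²) = 1.592 m/s
Re = VD/ν = 1.592·0.0677/2.18×10^-6 = 4.94×10^4 → turbulent
ε/D = 0.0015/67.7 = 2.22×10^-5
Haaland: f = 0.02082
h_f = f(L/D)V²/(2g) = 0.02082·(1500/0.0677)·1.592²/(2·9.81) = 59.57 m

h_f ≈ 59.6 m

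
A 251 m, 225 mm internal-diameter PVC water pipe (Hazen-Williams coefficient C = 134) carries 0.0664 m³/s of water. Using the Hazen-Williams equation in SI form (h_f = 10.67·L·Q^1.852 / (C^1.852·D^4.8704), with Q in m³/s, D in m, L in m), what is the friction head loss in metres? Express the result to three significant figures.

h_f ≈ 2.90 m

h_f = 10.67·251·0.0664^1.852 / (134^1.852·0.225^4.8704) = 2.899 m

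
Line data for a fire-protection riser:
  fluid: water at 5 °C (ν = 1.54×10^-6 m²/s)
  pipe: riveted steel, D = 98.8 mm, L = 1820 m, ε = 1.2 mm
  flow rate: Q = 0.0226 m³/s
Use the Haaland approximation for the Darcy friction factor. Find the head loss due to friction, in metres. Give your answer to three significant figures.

h_f ≈ 333 m

V = 4Q/(πD²) = 4·0.0226/(π·0.0988²) = 2.948 m/s
Re = VD/ν = 2.948·0.0988/1.54×10^-6 = 1.89×10^5 → turbulent
ε/D = 1.2/98.8 = 0.0121
Haaland: f = 0.04087
h_f = f(L/D)V²/(2g) = 0.04087·(1820/0.0988)·2.948²/(2·9.81) = 333.5 m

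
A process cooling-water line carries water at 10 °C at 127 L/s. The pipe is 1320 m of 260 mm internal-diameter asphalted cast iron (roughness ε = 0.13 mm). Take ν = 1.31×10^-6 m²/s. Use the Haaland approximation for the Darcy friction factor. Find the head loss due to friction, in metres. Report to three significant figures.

h_f ≈ 26.1 m

V = 4Q/(πD²) = 4·0.127/(π·0.260²) = 2.392 m/s
Re = VD/ν = 2.392·0.260/1.31×10^-6 = 4.75×10^5 → turbulent
ε/D = 0.13/260 = 5.00×10^-4
Haaland: f = 0.01762
h_f = f(L/D)V²/(2g) = 0.01762·(1320/0.260)·2.392²/(2·9.81) = 26.09 m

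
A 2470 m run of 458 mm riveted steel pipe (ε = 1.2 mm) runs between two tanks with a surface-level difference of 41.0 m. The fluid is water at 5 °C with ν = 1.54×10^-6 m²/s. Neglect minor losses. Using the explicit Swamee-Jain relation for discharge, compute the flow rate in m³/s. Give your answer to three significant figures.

Q ≈ 0.399 m³/s

Swamee-Jain (Type II): Q = -0.965·√(gD⁵h_f/L)·ln[ε/(3.7D) + √(3.17ν²L/(gD³h_f))]
√(gD⁵h_f/L) = √(9.81·0.458⁵·41.0/2470) = 0.05729
ε/(3.7D) = 7.08×10^-4; √(3.17ν²L/(gD³h_f)) = 2.19×10^-5
Q = -0.965·0.05729·ln(7.301×10^-4) = 0.3993 m³/s
Check: V = 2.42 m/s, Re = 7.21×10^5, f = 0.02549, h_f = 41.2 m ≈ 41.0 m ✓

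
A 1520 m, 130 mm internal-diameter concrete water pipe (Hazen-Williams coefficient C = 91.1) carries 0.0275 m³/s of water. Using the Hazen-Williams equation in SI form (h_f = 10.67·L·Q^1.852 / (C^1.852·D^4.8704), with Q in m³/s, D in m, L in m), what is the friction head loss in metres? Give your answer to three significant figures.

h_f = 10.67·1520·0.0275^1.852 / (91.1^1.852·0.130^4.8704) = 101.4 m

h_f ≈ 101 m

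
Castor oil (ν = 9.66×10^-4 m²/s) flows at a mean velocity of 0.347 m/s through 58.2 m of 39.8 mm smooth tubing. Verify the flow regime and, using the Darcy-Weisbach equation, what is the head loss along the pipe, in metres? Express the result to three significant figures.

Re = VD/ν = 0.347·0.03980/9.66×10^-4 = 14.3 → laminar (Re < 2300)
f = 64/Re = 4.477
h_f = f(L/D)V²/(2g) = 4.477·(58.2/0.03980)·0.347²/(2·9.81) = 40.17 m

h_f ≈ 40.2 m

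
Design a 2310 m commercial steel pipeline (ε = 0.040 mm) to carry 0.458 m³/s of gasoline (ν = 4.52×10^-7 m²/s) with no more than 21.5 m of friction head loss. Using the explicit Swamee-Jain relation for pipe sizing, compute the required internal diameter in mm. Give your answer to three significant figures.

Swamee-Jain (Type III): D = 0.66·[ε^1.25·(LQ²/(gh_f))^4.75 + ν·Q^9.4·(L/(gh_f))^5.2]^0.04
LQ²/(gh_f) = 2.297; L/(gh_f) = 10.95
Term 1 = ε^1.25·(…)^4.75 = 1.65×10^-4; Term 2 = ν·Q^9.4·(…)^5.2 = 7.46×10^-5
D = 0.66·(1.65×10^-4 + 7.46×10^-5)^0.04 = 0.4729 m = 473 mm
Check: V = 2.61 m/s, Re = 2.73×10^6, f = 0.01238, h_f = 21.0 m ≈ 21.5 m ✓

D ≈ 473 mm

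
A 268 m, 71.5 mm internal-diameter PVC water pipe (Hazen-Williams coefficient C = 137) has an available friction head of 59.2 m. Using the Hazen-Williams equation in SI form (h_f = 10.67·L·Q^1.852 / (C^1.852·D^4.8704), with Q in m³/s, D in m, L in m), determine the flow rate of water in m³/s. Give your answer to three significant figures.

Rearranging: Q = [h_f·C^1.852·D^4.8704 / (10.67·L)]^(1/1.852)
Q = [59.2·137^1.852·0.0715^4.8704 / (10.67·268)]^0.540 = 0.01639 m³/s

Q ≈ 0.0164 m³/s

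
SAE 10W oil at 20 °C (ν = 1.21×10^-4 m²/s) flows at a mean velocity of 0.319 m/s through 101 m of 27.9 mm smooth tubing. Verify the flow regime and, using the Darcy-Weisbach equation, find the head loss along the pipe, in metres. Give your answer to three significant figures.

Re = VD/ν = 0.319·0.02790/1.21×10^-4 = 73.6 → laminar (Re < 2300)
f = 64/Re = 0.8701
h_f = f(L/D)V²/(2g) = 0.8701·(101/0.02790)·0.319²/(2·9.81) = 16.34 m

h_f ≈ 16.3 m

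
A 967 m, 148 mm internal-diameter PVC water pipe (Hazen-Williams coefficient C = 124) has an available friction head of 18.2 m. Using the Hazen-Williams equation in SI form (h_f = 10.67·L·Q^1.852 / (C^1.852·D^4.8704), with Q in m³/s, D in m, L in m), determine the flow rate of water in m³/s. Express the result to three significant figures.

Rearranging: Q = [h_f·C^1.852·D^4.8704 / (10.67·L)]^(1/1.852)
Q = [18.2·124^1.852·0.148^4.8704 / (10.67·967)]^0.540 = 0.02658 m³/s

Q ≈ 0.0266 m³/s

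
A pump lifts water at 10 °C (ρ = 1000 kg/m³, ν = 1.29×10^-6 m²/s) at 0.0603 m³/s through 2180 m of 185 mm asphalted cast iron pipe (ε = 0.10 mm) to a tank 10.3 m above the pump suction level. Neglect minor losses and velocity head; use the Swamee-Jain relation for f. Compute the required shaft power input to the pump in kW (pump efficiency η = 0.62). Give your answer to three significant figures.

P_shaft ≈ 63.1 kW

V = 4Q/(πD²) = 2.243 m/s; Re = 3.22×10^5; ε/D = 5.41×10^-4; f = 0.01847
h_f = f(L/D)V²/2g = 55.83 m
Total head H = z + h_f = 10.3 + 55.83 = 66.13 m
P_hyd = ρgQH = 1000·9.81·0.0603·66.13 = 39.12 kW
P_shaft = P_hyd/η = 39.12/0.62 = 63.10 kW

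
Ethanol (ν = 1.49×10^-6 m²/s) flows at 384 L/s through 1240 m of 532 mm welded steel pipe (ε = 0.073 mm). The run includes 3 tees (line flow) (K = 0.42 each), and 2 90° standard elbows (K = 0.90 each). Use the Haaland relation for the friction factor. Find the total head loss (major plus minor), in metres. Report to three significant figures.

H_L ≈ 5.56 m

V = 4Q/(πD²) = 1.728 m/s; V²/2g = 0.1521 m
Re = 6.17×10^5, ε/D = 1.37×10^-4 → f = 0.01438 (Haaland)
Major: h_f = f(L/D)·V²/2g = 0.01438·2331·0.1521 = 5.097 m
Minor: ΣK = 3.06; h_m = ΣK·V²/2g = 0.4654 m
Total H_L = 5.097 + 0.4654 = 5.562 m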